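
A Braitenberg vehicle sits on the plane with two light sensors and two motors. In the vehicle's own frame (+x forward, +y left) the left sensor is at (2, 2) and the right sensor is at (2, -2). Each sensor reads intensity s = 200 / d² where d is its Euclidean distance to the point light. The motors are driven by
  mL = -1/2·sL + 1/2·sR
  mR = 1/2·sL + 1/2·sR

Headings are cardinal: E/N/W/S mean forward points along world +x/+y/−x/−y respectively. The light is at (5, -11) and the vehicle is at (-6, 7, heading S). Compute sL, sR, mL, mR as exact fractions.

200/337 8/17 -352/5729 3048/5729

left sensor world pos  = (-4, 5); dL² = 337
right sensor world pos = (-8, 5); dR² = 425
sL = 200/337 = 200/337
sR = 200/425 = 8/17
mL = -1/2·sL + 1/2·sR = -352/5729
mR = 1/2·sL + 1/2·sR = 3048/5729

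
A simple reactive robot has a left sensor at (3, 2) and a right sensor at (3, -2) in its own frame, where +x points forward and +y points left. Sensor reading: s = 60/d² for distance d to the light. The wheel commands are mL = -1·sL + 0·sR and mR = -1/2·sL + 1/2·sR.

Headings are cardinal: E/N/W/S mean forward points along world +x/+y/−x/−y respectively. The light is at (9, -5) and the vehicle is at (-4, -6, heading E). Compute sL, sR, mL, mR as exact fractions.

left sensor world pos  = (-1, -4); dL² = 101
right sensor world pos = (-1, -8); dR² = 109
sL = 60/101 = 60/101
sR = 60/109 = 60/109
mL = -1·sL + 0·sR = -60/101
mR = -1/2·sL + 1/2·sR = -240/11009

60/101 60/109 -60/101 -240/11009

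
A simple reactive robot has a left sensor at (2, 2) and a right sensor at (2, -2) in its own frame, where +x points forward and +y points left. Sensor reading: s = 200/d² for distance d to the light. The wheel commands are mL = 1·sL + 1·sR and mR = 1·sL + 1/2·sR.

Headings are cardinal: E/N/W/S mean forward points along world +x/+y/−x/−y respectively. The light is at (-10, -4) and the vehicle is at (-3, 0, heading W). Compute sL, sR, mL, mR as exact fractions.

200/29 200/61 18000/1769 15100/1769

left sensor world pos  = (-5, -2); dL² = 29
right sensor world pos = (-5, 2); dR² = 61
sL = 200/29 = 200/29
sR = 200/61 = 200/61
mL = 1·sL + 1·sR = 18000/1769
mR = 1·sL + 1/2·sR = 15100/1769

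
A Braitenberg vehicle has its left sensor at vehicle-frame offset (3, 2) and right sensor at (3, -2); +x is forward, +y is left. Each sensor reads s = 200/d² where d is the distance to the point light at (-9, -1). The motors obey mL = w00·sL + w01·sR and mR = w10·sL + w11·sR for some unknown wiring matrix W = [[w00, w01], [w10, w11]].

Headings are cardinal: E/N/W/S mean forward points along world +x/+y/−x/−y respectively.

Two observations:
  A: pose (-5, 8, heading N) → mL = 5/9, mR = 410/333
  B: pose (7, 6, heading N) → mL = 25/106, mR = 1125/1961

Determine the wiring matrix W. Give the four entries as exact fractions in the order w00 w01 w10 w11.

obs A: pose=(-5,8,N) → sL=50/37, sR=10/9, mL=5/9, mR=410/333
obs B: pose=(7,6,N) → sL=25/37, sR=25/53, mL=25/106, mR=1125/1961
sensor matrix S = [[50/37, 10/9], [25/37, 25/53]]; det S = -2000/17649
solve [mL_A; mL_B] = S·[w00; w01] and [mR_A; mR_B] = S·[w10; w11]:
  w00 = 0, w01 = 1/2, w10 = 1/2, w11 = 1/2

0 1/2 1/2 1/2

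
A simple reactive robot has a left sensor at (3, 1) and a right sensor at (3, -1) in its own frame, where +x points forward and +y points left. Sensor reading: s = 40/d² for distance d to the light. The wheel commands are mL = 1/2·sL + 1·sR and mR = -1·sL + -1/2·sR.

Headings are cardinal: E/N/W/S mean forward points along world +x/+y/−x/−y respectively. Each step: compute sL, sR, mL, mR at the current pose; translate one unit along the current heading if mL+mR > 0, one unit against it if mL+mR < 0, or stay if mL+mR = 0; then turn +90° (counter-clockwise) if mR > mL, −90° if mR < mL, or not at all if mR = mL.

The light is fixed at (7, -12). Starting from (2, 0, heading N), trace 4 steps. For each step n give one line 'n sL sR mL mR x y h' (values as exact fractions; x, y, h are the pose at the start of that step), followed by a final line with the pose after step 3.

0 40/261 40/241 15260/62901 -14860/62901 2 0 N
1 1/5 10/37 137/370 -62/185 2 1 E
2 40/109 8/25 1372/2725 -1436/2725 3 1 S
3 20/109 20/137 3550/14933 -3830/14933 3 2 W
final 4 2 N

n=0: pose=(2,0,N); sL=40/261, sR=40/241; mL=15260/62901, mR=-14860/62901; mL+mR=400/62901 → advance +1; mR−mL=-10040/20967 → turn -1·90°
n=1: pose=(2,1,E); sL=1/5, sR=10/37; mL=137/370, mR=-62/185; mL+mR=13/370 → advance +1; mR−mL=-261/370 → turn -1·90°
n=2: pose=(3,1,S); sL=40/109, sR=8/25; mL=1372/2725, mR=-1436/2725; mL+mR=-64/2725 → advance -1; mR−mL=-2808/2725 → turn -1·90°
n=3: pose=(3,2,W); sL=20/109, sR=20/137; mL=3550/14933, mR=-3830/14933; mL+mR=-280/14933 → advance -1; mR−mL=-7380/14933 → turn -1·90°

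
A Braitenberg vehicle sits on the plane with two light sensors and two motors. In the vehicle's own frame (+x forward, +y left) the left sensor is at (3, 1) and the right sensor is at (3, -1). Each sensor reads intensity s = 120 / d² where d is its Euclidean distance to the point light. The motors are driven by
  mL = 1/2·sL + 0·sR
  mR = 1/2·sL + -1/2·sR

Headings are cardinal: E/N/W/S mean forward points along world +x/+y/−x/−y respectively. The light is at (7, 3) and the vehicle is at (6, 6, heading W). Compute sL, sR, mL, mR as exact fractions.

left sensor world pos  = (3, 5); dL² = 20
right sensor world pos = (3, 7); dR² = 32
sL = 120/20 = 6
sR = 120/32 = 15/4
mL = 1/2·sL + 0·sR = 3
mR = 1/2·sL + -1/2·sR = 9/8

6 15/4 3 9/8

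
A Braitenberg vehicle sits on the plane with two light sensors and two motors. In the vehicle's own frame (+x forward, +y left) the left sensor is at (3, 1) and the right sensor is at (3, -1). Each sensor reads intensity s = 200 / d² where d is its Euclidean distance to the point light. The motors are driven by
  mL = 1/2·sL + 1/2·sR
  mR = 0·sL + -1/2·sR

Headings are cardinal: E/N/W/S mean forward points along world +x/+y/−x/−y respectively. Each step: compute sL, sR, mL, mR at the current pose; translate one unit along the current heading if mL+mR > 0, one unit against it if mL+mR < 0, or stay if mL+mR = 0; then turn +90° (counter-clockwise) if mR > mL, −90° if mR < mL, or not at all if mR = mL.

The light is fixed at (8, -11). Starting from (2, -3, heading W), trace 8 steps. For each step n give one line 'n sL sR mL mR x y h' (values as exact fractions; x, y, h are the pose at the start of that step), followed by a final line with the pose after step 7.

n=0: pose=(2,-3,W); sL=20/13, sR=100/81; mL=1460/1053, mR=-50/81; mL+mR=10/13 → advance +1; mR−mL=-2110/1053 → turn -1·90°
n=1: pose=(1,-3,N); sL=40/37, sR=200/157; mL=6840/5809, mR=-100/157; mL+mR=20/37 → advance +1; mR−mL=-10540/5809 → turn -1·90°
n=2: pose=(1,-2,E); sL=50/29, sR=5/2; mL=245/116, mR=-5/4; mL+mR=25/29 → advance +1; mR−mL=-195/58 → turn -1·90°
n=3: pose=(2,-2,S); sL=200/61, sR=40/17; mL=2920/1037, mR=-20/17; mL+mR=100/61 → advance +1; mR−mL=-4140/1037 → turn -1·90°
n=4: pose=(2,-3,W); sL=20/13, sR=100/81; mL=1460/1053, mR=-50/81; mL+mR=10/13 → advance +1; mR−mL=-2110/1053 → turn -1·90°
n=5: pose=(1,-3,N); sL=40/37, sR=200/157; mL=6840/5809, mR=-100/157; mL+mR=20/37 → advance +1; mR−mL=-10540/5809 → turn -1·90°
n=6: pose=(1,-2,E); sL=50/29, sR=5/2; mL=245/116, mR=-5/4; mL+mR=25/29 → advance +1; mR−mL=-195/58 → turn -1·90°
n=7: pose=(2,-2,S); sL=200/61, sR=40/17; mL=2920/1037, mR=-20/17; mL+mR=100/61 → advance +1; mR−mL=-4140/1037 → turn -1·90°

0 20/13 100/81 1460/1053 -50/81 2 -3 W
1 40/37 200/157 6840/5809 -100/157 1 -3 N
2 50/29 5/2 245/116 -5/4 1 -2 E
3 200/61 40/17 2920/1037 -20/17 2 -2 S
4 20/13 100/81 1460/1053 -50/81 2 -3 W
5 40/37 200/157 6840/5809 -100/157 1 -3 N
6 50/29 5/2 245/116 -5/4 1 -2 E
7 200/61 40/17 2920/1037 -20/17 2 -2 S
final 2 -3 W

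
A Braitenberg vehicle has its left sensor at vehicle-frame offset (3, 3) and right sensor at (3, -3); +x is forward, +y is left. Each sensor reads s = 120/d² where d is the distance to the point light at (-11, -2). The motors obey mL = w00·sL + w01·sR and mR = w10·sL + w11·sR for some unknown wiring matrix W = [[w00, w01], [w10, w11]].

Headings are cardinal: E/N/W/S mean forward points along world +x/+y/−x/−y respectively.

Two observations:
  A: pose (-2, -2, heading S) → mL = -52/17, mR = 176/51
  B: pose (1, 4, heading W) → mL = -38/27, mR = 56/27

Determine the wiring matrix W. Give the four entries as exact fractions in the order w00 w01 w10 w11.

obs A: pose=(-2,-2,S) → sL=40/51, sR=8/3, mL=-52/17, mR=176/51
obs B: pose=(1,4,W) → sL=4/3, sR=20/27, mL=-38/27, mR=56/27
sensor matrix S = [[40/51, 8/3], [4/3, 20/27]]; det S = -4096/1377
solve [mL_A; mL_B] = S·[w00; w01] and [mR_A; mR_B] = S·[w10; w11]:
  w00 = -1/2, w01 = -1, w10 = 1, w11 = 1

-1/2 -1 1 1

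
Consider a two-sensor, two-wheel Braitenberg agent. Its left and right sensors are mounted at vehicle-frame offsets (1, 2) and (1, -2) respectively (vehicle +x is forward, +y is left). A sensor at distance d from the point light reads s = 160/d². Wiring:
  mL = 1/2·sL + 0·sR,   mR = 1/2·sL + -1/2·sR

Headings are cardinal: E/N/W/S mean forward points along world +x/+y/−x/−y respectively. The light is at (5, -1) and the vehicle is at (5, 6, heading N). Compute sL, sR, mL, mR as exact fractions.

40/17 40/17 20/17 0

left sensor world pos  = (3, 7); dL² = 68
right sensor world pos = (7, 7); dR² = 68
sL = 160/68 = 40/17
sR = 160/68 = 40/17
mL = 1/2·sL + 0·sR = 20/17
mR = 1/2·sL + -1/2·sR = 0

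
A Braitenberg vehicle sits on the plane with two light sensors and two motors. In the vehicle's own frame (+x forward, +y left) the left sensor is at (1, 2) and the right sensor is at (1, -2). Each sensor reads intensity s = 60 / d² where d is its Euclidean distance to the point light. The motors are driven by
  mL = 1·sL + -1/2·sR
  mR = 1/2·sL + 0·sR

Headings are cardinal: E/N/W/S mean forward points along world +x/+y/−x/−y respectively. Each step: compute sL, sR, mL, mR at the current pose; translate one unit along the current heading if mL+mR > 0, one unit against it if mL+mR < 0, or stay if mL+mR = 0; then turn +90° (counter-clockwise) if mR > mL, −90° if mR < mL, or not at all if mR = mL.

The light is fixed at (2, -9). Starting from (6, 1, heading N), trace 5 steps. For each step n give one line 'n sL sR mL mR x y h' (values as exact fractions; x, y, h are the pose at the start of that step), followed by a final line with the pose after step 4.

0 12/25 60/157 1134/3925 6/25 6 1 N
1 30/97 30/53 135/5141 15/97 6 2 E
2 20/51 60/193 2330/9843 10/51 7 2 N
3 15/58 15/34 75/1972 15/116 7 3 E
4 12/37 60/233 1686/8621 6/37 8 3 N
final 8 4 E

n=0: pose=(6,1,N); sL=12/25, sR=60/157; mL=1134/3925, mR=6/25; mL+mR=2076/3925 → advance +1; mR−mL=-192/3925 → turn -1·90°
n=1: pose=(6,2,E); sL=30/97, sR=30/53; mL=135/5141, mR=15/97; mL+mR=930/5141 → advance +1; mR−mL=660/5141 → turn +1·90°
n=2: pose=(7,2,N); sL=20/51, sR=60/193; mL=2330/9843, mR=10/51; mL+mR=1420/3281 → advance +1; mR−mL=-400/9843 → turn -1·90°
n=3: pose=(7,3,E); sL=15/58, sR=15/34; mL=75/1972, mR=15/116; mL+mR=165/986 → advance +1; mR−mL=45/493 → turn +1·90°
n=4: pose=(8,3,N); sL=12/37, sR=60/233; mL=1686/8621, mR=6/37; mL+mR=3084/8621 → advance +1; mR−mL=-288/8621 → turn -1·90°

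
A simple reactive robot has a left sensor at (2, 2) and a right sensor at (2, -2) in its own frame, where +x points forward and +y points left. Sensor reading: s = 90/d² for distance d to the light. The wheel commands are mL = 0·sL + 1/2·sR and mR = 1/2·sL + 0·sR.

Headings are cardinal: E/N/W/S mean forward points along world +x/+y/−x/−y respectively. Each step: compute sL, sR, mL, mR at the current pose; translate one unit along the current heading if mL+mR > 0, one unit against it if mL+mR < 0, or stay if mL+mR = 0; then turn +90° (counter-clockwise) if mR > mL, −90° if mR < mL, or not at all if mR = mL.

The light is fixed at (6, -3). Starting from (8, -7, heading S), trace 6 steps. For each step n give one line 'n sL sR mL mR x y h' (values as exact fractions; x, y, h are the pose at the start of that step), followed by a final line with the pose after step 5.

n=0: pose=(8,-7,S); sL=45/26, sR=5/2; mL=5/4, mR=45/52; mL+mR=55/26 → advance +1; mR−mL=-5/13 → turn -1·90°
n=1: pose=(8,-8,W); sL=90/49, sR=10; mL=5, mR=45/49; mL+mR=290/49 → advance +1; mR−mL=-200/49 → turn -1·90°
n=2: pose=(7,-8,N); sL=9, sR=5; mL=5/2, mR=9/2; mL+mR=7 → advance +1; mR−mL=2 → turn +1·90°
n=3: pose=(7,-7,W); sL=90/37, sR=18; mL=9, mR=45/37; mL+mR=378/37 → advance +1; mR−mL=-288/37 → turn -1·90°
n=4: pose=(6,-7,N); sL=45/4, sR=45/4; mL=45/8, mR=45/8; mL+mR=45/4 → advance +1; mR−mL=0 → turn +0·90°
n=5: pose=(6,-6,N); sL=18, sR=18; mL=9, mR=9; mL+mR=18 → advance +1; mR−mL=0 → turn +0·90°

0 45/26 5/2 5/4 45/52 8 -7 S
1 90/49 10 5 45/49 8 -8 W
2 9 5 5/2 9/2 7 -8 N
3 90/37 18 9 45/37 7 -7 W
4 45/4 45/4 45/8 45/8 6 -7 N
5 18 18 9 9 6 -6 N
final 6 -5 N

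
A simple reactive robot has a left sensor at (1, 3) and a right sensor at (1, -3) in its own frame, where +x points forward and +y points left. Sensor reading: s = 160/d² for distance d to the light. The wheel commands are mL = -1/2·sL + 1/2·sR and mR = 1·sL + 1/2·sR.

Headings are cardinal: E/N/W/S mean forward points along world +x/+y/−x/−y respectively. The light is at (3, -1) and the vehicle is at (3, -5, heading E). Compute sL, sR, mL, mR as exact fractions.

left sensor world pos  = (4, -2); dL² = 2
right sensor world pos = (4, -8); dR² = 50
sL = 160/2 = 80
sR = 160/50 = 16/5
mL = -1/2·sL + 1/2·sR = -192/5
mR = 1·sL + 1/2·sR = 408/5

80 16/5 -192/5 408/5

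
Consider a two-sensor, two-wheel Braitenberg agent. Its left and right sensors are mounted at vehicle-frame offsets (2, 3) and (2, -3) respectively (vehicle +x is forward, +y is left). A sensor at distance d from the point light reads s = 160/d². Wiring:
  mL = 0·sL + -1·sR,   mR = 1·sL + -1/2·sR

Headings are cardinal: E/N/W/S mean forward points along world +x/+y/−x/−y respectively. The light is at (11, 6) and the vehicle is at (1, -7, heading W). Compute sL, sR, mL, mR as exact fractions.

left sensor world pos  = (-1, -10); dL² = 400
right sensor world pos = (-1, -4); dR² = 244
sL = 160/400 = 2/5
sR = 160/244 = 40/61
mL = 0·sL + -1·sR = -40/61
mR = 1·sL + -1/2·sR = 22/305

2/5 40/61 -40/61 22/305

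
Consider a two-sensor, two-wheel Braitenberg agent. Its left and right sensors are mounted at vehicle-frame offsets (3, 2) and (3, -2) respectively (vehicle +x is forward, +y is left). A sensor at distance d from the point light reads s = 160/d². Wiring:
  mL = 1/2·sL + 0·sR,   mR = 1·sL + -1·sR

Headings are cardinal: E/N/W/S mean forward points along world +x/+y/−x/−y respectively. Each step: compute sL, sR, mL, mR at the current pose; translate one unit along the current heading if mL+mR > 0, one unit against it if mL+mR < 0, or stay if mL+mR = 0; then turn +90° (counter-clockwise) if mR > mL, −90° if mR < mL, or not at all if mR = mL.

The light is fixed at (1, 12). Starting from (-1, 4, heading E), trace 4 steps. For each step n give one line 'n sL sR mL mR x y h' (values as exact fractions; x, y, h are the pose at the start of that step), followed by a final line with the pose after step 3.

0 160/37 160/101 80/37 10240/3737 -1 4 E
1 80/17 80/13 40/17 -320/221 0 4 N
2 160/29 32/17 80/29 1792/493 0 5 E
3 8 8 4 0 1 5 N
final 1 6 E

n=0: pose=(-1,4,E); sL=160/37, sR=160/101; mL=80/37, mR=10240/3737; mL+mR=18320/3737 → advance +1; mR−mL=2160/3737 → turn +1·90°
n=1: pose=(0,4,N); sL=80/17, sR=80/13; mL=40/17, mR=-320/221; mL+mR=200/221 → advance +1; mR−mL=-840/221 → turn -1·90°
n=2: pose=(0,5,E); sL=160/29, sR=32/17; mL=80/29, mR=1792/493; mL+mR=3152/493 → advance +1; mR−mL=432/493 → turn +1·90°
n=3: pose=(1,5,N); sL=8, sR=8; mL=4, mR=0; mL+mR=4 → advance +1; mR−mL=-4 → turn -1·90°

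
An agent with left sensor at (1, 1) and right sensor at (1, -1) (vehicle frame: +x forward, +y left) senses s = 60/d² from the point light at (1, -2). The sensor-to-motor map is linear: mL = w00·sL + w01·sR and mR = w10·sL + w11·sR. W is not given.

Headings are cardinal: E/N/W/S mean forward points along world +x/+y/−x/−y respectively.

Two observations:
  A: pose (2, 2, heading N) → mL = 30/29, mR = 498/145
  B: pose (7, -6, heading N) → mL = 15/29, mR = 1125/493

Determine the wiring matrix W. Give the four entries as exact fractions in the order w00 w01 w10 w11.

0 1/2 1 1/2

obs A: pose=(2,2,N) → sL=12/5, sR=60/29, mL=30/29, mR=498/145
obs B: pose=(7,-6,N) → sL=30/17, sR=30/29, mL=15/29, mR=1125/493
sensor matrix S = [[12/5, 60/29], [30/17, 30/29]]; det S = -576/493
solve [mL_A; mL_B] = S·[w00; w01] and [mR_A; mR_B] = S·[w10; w11]:
  w00 = 0, w01 = 1/2, w10 = 1, w11 = 1/2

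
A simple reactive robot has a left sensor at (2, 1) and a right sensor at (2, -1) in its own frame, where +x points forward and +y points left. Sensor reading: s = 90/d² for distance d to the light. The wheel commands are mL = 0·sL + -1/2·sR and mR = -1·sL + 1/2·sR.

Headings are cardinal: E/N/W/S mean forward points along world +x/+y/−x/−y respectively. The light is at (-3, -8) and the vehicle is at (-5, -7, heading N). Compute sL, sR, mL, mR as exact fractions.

5 9 -9/2 -1/2

left sensor world pos  = (-6, -5); dL² = 18
right sensor world pos = (-4, -5); dR² = 10
sL = 90/18 = 5
sR = 90/10 = 9
mL = 0·sL + -1/2·sR = -9/2
mR = -1·sL + 1/2·sR = -1/2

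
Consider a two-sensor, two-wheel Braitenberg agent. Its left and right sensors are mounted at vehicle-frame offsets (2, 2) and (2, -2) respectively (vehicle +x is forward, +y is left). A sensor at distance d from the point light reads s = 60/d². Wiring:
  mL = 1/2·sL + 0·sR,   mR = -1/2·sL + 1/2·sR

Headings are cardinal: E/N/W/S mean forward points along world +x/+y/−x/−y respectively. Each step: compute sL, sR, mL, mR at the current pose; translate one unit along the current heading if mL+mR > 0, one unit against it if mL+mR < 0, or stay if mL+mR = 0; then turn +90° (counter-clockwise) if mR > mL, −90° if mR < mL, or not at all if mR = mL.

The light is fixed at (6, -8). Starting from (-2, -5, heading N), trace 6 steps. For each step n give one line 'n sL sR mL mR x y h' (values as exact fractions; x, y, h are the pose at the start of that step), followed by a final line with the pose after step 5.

n=0: pose=(-2,-5,N); sL=12/25, sR=60/61; mL=6/25, mR=384/1525; mL+mR=30/61 → advance +1; mR−mL=18/1525 → turn +1·90°
n=1: pose=(-2,-4,W); sL=15/26, sR=15/34; mL=15/52, mR=-15/221; mL+mR=15/68 → advance +1; mR−mL=-315/884 → turn -1·90°
n=2: pose=(-3,-4,N); sL=60/157, sR=12/17; mL=30/157, mR=432/2669; mL+mR=6/17 → advance +1; mR−mL=-78/2669 → turn -1·90°
n=3: pose=(-3,-3,E); sL=30/49, sR=30/29; mL=15/49, mR=300/1421; mL+mR=15/29 → advance +1; mR−mL=-135/1421 → turn -1·90°
n=4: pose=(-2,-3,S); sL=4/3, sR=60/109; mL=2/3, mR=-128/327; mL+mR=30/109 → advance +1; mR−mL=-346/327 → turn -1·90°
n=5: pose=(-2,-4,W); sL=15/26, sR=15/34; mL=15/52, mR=-15/221; mL+mR=15/68 → advance +1; mR−mL=-315/884 → turn -1·90°

0 12/25 60/61 6/25 384/1525 -2 -5 N
1 15/26 15/34 15/52 -15/221 -2 -4 W
2 60/157 12/17 30/157 432/2669 -3 -4 N
3 30/49 30/29 15/49 300/1421 -3 -3 E
4 4/3 60/109 2/3 -128/327 -2 -3 S
5 15/26 15/34 15/52 -15/221 -2 -4 W
final -3 -4 N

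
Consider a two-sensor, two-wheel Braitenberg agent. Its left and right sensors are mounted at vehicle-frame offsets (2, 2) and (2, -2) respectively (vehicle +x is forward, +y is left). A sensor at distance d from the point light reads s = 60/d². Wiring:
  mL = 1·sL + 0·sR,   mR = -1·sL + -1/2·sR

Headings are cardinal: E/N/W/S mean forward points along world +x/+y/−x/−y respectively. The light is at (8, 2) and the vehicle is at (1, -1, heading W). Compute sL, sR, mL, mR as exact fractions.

30/53 30/41 30/53 -2025/2173

left sensor world pos  = (-1, -3); dL² = 106
right sensor world pos = (-1, 1); dR² = 82
sL = 60/106 = 30/53
sR = 60/82 = 30/41
mL = 1·sL + 0·sR = 30/53
mR = -1·sL + -1/2·sR = -2025/2173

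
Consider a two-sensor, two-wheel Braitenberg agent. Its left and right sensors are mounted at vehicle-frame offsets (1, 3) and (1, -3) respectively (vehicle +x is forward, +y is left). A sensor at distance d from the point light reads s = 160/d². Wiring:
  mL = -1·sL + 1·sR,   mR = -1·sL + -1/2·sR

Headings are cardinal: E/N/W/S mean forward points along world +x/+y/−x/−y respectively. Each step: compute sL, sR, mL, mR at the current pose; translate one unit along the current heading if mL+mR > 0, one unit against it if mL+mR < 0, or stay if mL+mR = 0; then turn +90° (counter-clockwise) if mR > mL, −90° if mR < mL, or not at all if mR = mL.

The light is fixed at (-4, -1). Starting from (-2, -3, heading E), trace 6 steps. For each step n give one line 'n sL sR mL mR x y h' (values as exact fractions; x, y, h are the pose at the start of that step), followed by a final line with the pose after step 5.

n=0: pose=(-2,-3,E); sL=16, sR=80/17; mL=-192/17, mR=-312/17; mL+mR=-504/17 → advance -1; mR−mL=-120/17 → turn -1·90°
n=1: pose=(-3,-3,S); sL=32/5, sR=160/13; mL=384/65, mR=-816/65; mL+mR=-432/65 → advance -1; mR−mL=-240/13 → turn -1·90°
n=2: pose=(-3,-2,W); sL=10, sR=40; mL=30, mR=-30; mL+mR=0 → advance +0; mR−mL=-60 → turn -1·90°
n=3: pose=(-3,-2,N); sL=40, sR=10; mL=-30, mR=-45; mL+mR=-75 → advance -1; mR−mL=-15 → turn -1·90°
n=4: pose=(-3,-3,E); sL=32, sR=160/29; mL=-768/29, mR=-1008/29; mL+mR=-1776/29 → advance -1; mR−mL=-240/29 → turn -1·90°
n=5: pose=(-4,-3,S); sL=80/9, sR=80/9; mL=0, mR=-40/3; mL+mR=-40/3 → advance -1; mR−mL=-40/3 → turn -1·90°

0 16 80/17 -192/17 -312/17 -2 -3 E
1 32/5 160/13 384/65 -816/65 -3 -3 S
2 10 40 30 -30 -3 -2 W
3 40 10 -30 -45 -3 -2 N
4 32 160/29 -768/29 -1008/29 -3 -3 E
5 80/9 80/9 0 -40/3 -4 -3 S
final -4 -2 W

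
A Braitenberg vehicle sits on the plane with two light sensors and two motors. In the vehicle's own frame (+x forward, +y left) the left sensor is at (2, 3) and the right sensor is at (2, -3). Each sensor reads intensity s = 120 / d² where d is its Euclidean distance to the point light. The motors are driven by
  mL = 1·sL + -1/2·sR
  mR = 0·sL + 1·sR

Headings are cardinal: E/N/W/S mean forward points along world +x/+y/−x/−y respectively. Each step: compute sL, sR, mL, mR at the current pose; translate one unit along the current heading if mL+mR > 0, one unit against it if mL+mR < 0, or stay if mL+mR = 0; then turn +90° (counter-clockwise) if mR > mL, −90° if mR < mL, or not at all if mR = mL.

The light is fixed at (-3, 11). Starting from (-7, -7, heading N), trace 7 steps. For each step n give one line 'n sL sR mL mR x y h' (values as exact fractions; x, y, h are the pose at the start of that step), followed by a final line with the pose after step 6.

0 24/61 120/257 2508/15677 120/257 -7 -7 N
1 30/109 15/29 105/6322 15/29 -7 -6 W
2 24/73 24/85 1164/6205 24/85 -8 -6 S
3 20/39 4/15 74/195 4/15 -8 -7 E
4 120/401 120/449 29820/180049 120/449 -7 -7 S
5 6/13 15/61 537/1586 15/61 -7 -8 E
6 40/147 40/159 380/2597 40/159 -6 -8 S
final -6 -9 E

n=0: pose=(-7,-7,N); sL=24/61, sR=120/257; mL=2508/15677, mR=120/257; mL+mR=9828/15677 → advance +1; mR−mL=4812/15677 → turn +1·90°
n=1: pose=(-7,-6,W); sL=30/109, sR=15/29; mL=105/6322, mR=15/29; mL+mR=3375/6322 → advance +1; mR−mL=3165/6322 → turn +1·90°
n=2: pose=(-8,-6,S); sL=24/73, sR=24/85; mL=1164/6205, mR=24/85; mL+mR=2916/6205 → advance +1; mR−mL=588/6205 → turn +1·90°
n=3: pose=(-8,-7,E); sL=20/39, sR=4/15; mL=74/195, mR=4/15; mL+mR=42/65 → advance +1; mR−mL=-22/195 → turn -1·90°
n=4: pose=(-7,-7,S); sL=120/401, sR=120/449; mL=29820/180049, mR=120/449; mL+mR=77940/180049 → advance +1; mR−mL=18300/180049 → turn +1·90°
n=5: pose=(-7,-8,E); sL=6/13, sR=15/61; mL=537/1586, mR=15/61; mL+mR=927/1586 → advance +1; mR−mL=-147/1586 → turn -1·90°
n=6: pose=(-6,-8,S); sL=40/147, sR=40/159; mL=380/2597, mR=40/159; mL+mR=3100/7791 → advance +1; mR−mL=820/7791 → turn +1·90°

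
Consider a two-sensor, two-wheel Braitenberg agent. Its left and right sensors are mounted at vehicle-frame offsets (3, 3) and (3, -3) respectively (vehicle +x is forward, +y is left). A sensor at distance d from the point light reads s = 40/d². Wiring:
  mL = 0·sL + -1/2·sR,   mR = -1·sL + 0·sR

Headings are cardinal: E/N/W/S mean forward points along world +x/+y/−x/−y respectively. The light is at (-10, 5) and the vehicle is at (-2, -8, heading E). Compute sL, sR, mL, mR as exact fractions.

left sensor world pos  = (1, -5); dL² = 221
right sensor world pos = (1, -11); dR² = 377
sL = 40/221 = 40/221
sR = 40/377 = 40/377
mL = 0·sL + -1/2·sR = -20/377
mR = -1·sL + 0·sR = -40/221

40/221 40/377 -20/377 -40/221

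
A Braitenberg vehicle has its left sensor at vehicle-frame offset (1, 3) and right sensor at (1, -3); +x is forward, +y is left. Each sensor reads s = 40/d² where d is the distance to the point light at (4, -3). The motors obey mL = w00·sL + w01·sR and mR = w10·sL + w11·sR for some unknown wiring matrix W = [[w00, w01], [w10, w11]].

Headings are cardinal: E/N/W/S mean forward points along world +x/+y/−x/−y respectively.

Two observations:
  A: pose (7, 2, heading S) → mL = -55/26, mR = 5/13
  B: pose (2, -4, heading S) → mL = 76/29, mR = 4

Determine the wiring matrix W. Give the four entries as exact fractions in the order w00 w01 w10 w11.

obs A: pose=(7,2,S) → sL=10/13, sR=5/2, mL=-55/26, mR=5/13
obs B: pose=(2,-4,S) → sL=8, sR=40/29, mL=76/29, mR=4
sensor matrix S = [[10/13, 5/2], [8, 40/29]]; det S = -7140/377
solve [mL_A; mL_B] = S·[w00; w01] and [mR_A; mR_B] = S·[w10; w11]:
  w00 = 1/2, w01 = -1, w10 = 1/2, w11 = 0

1/2 -1 1/2 0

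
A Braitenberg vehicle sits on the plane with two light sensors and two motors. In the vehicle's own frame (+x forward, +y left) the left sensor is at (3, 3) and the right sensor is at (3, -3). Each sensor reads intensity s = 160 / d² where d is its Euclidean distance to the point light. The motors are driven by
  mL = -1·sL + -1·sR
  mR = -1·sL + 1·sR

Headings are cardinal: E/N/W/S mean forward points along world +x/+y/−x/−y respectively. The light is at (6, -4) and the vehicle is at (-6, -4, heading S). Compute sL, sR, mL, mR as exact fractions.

left sensor world pos  = (-3, -7); dL² = 90
right sensor world pos = (-9, -7); dR² = 234
sL = 160/90 = 16/9
sR = 160/234 = 80/117
mL = -1·sL + -1·sR = -32/13
mR = -1·sL + 1·sR = -128/117

16/9 80/117 -32/13 -128/117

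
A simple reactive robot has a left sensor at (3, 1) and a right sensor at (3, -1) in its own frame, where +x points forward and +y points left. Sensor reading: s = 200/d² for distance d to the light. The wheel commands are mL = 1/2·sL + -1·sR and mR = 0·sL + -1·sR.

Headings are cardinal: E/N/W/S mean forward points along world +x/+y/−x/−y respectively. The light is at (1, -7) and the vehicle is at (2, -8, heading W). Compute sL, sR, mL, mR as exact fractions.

25 50 -75/2 -50

left sensor world pos  = (-1, -9); dL² = 8
right sensor world pos = (-1, -7); dR² = 4
sL = 200/8 = 25
sR = 200/4 = 50
mL = 1/2·sL + -1·sR = -75/2
mR = 0·sL + -1·sR = -50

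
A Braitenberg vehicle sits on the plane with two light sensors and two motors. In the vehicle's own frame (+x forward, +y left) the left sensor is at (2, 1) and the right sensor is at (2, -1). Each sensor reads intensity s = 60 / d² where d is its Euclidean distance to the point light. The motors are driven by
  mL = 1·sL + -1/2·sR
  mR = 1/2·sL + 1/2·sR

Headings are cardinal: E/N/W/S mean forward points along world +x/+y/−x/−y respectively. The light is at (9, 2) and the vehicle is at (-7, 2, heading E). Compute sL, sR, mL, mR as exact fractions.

60/197 60/197 30/197 60/197

left sensor world pos  = (-5, 3); dL² = 197
right sensor world pos = (-5, 1); dR² = 197
sL = 60/197 = 60/197
sR = 60/197 = 60/197
mL = 1·sL + -1/2·sR = 30/197
mR = 1/2·sL + 1/2·sR = 60/197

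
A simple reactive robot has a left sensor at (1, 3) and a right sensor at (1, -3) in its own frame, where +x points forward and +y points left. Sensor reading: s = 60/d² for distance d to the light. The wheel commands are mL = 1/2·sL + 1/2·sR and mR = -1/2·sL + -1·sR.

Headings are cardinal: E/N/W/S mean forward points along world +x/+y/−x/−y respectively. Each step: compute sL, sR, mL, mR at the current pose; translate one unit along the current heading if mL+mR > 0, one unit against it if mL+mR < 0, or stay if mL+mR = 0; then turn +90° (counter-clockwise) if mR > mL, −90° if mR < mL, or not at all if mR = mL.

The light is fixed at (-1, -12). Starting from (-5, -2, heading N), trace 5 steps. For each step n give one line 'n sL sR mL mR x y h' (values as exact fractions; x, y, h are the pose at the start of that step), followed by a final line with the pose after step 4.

0 6/17 30/61 438/1037 -693/1037 -5 -2 N
1 20/51 4/3 44/51 -26/17 -5 -3 E
2 15/17 15/32 735/1088 -495/544 -6 -3 S
3 12/17 12/41 348/697 -450/697 -6 -2 W
4 6/17 30/61 438/1037 -693/1037 -5 -2 N
final -5 -3 E

n=0: pose=(-5,-2,N); sL=6/17, sR=30/61; mL=438/1037, mR=-693/1037; mL+mR=-15/61 → advance -1; mR−mL=-1131/1037 → turn -1·90°
n=1: pose=(-5,-3,E); sL=20/51, sR=4/3; mL=44/51, mR=-26/17; mL+mR=-2/3 → advance -1; mR−mL=-122/51 → turn -1·90°
n=2: pose=(-6,-3,S); sL=15/17, sR=15/32; mL=735/1088, mR=-495/544; mL+mR=-15/64 → advance -1; mR−mL=-1725/1088 → turn -1·90°
n=3: pose=(-6,-2,W); sL=12/17, sR=12/41; mL=348/697, mR=-450/697; mL+mR=-6/41 → advance -1; mR−mL=-798/697 → turn -1·90°
n=4: pose=(-5,-2,N); sL=6/17, sR=30/61; mL=438/1037, mR=-693/1037; mL+mR=-15/61 → advance -1; mR−mL=-1131/1037 → turn -1·90°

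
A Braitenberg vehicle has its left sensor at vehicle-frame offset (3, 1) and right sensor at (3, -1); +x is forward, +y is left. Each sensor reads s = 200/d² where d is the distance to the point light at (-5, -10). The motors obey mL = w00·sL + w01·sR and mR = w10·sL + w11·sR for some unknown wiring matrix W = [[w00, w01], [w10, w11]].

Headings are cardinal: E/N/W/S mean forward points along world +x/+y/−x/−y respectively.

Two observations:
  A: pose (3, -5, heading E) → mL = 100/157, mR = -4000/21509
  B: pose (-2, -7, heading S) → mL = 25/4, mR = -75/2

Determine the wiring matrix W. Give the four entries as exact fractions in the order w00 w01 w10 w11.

obs A: pose=(3,-5,E) → sL=200/157, sR=200/137, mL=100/157, mR=-4000/21509
obs B: pose=(-2,-7,S) → sL=25/2, sR=50, mL=25/4, mR=-75/2
sensor matrix S = [[200/157, 200/137], [25/2, 50]]; det S = 977500/21509
solve [mL_A; mL_B] = S·[w00; w01] and [mR_A; mR_B] = S·[w10; w11]:
  w00 = 1/2, w01 = 0, w10 = 1, w11 = -1

1/2 0 1 -1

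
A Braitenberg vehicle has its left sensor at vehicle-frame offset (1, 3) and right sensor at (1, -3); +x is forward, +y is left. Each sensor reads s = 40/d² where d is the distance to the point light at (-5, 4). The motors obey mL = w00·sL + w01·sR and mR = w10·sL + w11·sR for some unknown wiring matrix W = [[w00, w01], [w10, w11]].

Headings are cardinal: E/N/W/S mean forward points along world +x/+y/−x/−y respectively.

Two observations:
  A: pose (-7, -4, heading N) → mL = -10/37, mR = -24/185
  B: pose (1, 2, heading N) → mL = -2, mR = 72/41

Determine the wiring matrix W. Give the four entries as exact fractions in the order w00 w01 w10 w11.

obs A: pose=(-7,-4,N) → sL=20/37, sR=4/5, mL=-10/37, mR=-24/185
obs B: pose=(1,2,N) → sL=4, sR=20/41, mL=-2, mR=72/41
sensor matrix S = [[20/37, 4/5], [4, 20/41]]; det S = -22272/7585
solve [mL_A; mL_B] = S·[w00; w01] and [mR_A; mR_B] = S·[w10; w11]:
  w00 = -1/2, w01 = 0, w10 = 1/2, w11 = -1/2

-1/2 0 1/2 -1/2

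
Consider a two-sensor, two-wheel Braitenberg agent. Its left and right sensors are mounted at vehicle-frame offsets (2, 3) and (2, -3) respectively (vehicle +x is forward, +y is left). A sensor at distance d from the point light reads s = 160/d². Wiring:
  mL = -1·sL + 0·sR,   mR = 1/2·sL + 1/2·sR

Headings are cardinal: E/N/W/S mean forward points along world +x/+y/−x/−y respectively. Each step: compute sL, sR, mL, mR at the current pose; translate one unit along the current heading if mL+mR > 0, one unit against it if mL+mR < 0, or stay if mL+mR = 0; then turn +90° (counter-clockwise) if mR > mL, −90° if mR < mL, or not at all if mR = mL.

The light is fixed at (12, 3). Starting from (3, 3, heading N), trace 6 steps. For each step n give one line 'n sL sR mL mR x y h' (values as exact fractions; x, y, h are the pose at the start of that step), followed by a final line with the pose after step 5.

0 40/37 4 -40/37 94/37 3 3 N
1 32/25 160/137 -32/25 4192/3425 3 4 W
2 80/13 80/61 -80/13 2960/793 4 4 S
3 160/61 160/37 -160/61 7840/2257 4 5 E
4 40/29 5 -40/29 185/58 5 5 N
5 160/81 160/117 -160/81 1760/1053 5 6 W
final 6 6 S

n=0: pose=(3,3,N); sL=40/37, sR=4; mL=-40/37, mR=94/37; mL+mR=54/37 → advance +1; mR−mL=134/37 → turn +1·90°
n=1: pose=(3,4,W); sL=32/25, sR=160/137; mL=-32/25, mR=4192/3425; mL+mR=-192/3425 → advance -1; mR−mL=8576/3425 → turn +1·90°
n=2: pose=(4,4,S); sL=80/13, sR=80/61; mL=-80/13, mR=2960/793; mL+mR=-1920/793 → advance -1; mR−mL=7840/793 → turn +1·90°
n=3: pose=(4,5,E); sL=160/61, sR=160/37; mL=-160/61, mR=7840/2257; mL+mR=1920/2257 → advance +1; mR−mL=13760/2257 → turn +1·90°
n=4: pose=(5,5,N); sL=40/29, sR=5; mL=-40/29, mR=185/58; mL+mR=105/58 → advance +1; mR−mL=265/58 → turn +1·90°
n=5: pose=(5,6,W); sL=160/81, sR=160/117; mL=-160/81, mR=1760/1053; mL+mR=-320/1053 → advance -1; mR−mL=1280/351 → turn +1·90°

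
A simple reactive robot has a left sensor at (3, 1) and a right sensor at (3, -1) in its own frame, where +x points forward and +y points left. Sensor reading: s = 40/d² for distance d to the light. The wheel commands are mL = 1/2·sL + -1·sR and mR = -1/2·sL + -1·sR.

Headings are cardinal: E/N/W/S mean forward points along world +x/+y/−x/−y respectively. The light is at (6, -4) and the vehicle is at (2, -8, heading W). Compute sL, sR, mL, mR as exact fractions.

20/37 20/29 -450/1073 -1030/1073

left sensor world pos  = (-1, -9); dL² = 74
right sensor world pos = (-1, -7); dR² = 58
sL = 40/74 = 20/37
sR = 40/58 = 20/29
mL = 1/2·sL + -1·sR = -450/1073
mR = -1/2·sL + -1·sR = -1030/1073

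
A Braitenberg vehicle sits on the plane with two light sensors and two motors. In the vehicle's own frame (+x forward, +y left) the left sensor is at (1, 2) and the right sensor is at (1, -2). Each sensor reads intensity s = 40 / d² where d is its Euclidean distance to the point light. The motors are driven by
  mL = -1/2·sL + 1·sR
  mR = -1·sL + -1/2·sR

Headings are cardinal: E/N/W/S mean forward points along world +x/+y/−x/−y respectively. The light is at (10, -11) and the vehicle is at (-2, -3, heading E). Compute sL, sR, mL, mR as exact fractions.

left sensor world pos  = (-1, -1); dL² = 221
right sensor world pos = (-1, -5); dR² = 157
sL = 40/221 = 40/221
sR = 40/157 = 40/157
mL = -1/2·sL + 1·sR = 5700/34697
mR = -1·sL + -1/2·sR = -10700/34697

40/221 40/157 5700/34697 -10700/34697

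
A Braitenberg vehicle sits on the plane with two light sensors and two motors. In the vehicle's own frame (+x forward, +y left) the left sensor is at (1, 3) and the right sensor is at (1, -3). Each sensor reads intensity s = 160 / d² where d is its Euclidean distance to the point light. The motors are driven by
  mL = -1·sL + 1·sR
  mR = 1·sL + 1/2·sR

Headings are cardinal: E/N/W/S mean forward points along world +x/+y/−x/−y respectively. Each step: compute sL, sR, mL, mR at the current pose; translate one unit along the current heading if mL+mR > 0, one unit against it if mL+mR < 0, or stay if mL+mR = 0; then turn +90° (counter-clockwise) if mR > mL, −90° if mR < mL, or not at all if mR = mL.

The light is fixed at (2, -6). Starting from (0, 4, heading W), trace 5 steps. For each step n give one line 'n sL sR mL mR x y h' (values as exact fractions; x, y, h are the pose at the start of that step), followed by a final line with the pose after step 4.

0 80/29 80/89 -4800/2581 8280/2581 0 4 W
1 160/81 160/117 -640/1053 2800/1053 -1 4 S
2 40/37 4 108/37 114/37 -1 3 E
3 32/25 160/101 768/2525 5232/2525 0 3 N
4 80/29 80/89 -4800/2581 8280/2581 0 4 W
final -1 4 S

n=0: pose=(0,4,W); sL=80/29, sR=80/89; mL=-4800/2581, mR=8280/2581; mL+mR=120/89 → advance +1; mR−mL=13080/2581 → turn +1·90°
n=1: pose=(-1,4,S); sL=160/81, sR=160/117; mL=-640/1053, mR=2800/1053; mL+mR=80/39 → advance +1; mR−mL=3440/1053 → turn +1·90°
n=2: pose=(-1,3,E); sL=40/37, sR=4; mL=108/37, mR=114/37; mL+mR=6 → advance +1; mR−mL=6/37 → turn +1·90°
n=3: pose=(0,3,N); sL=32/25, sR=160/101; mL=768/2525, mR=5232/2525; mL+mR=240/101 → advance +1; mR−mL=4464/2525 → turn +1·90°
n=4: pose=(0,4,W); sL=80/29, sR=80/89; mL=-4800/2581, mR=8280/2581; mL+mR=120/89 → advance +1; mR−mL=13080/2581 → turn +1·90°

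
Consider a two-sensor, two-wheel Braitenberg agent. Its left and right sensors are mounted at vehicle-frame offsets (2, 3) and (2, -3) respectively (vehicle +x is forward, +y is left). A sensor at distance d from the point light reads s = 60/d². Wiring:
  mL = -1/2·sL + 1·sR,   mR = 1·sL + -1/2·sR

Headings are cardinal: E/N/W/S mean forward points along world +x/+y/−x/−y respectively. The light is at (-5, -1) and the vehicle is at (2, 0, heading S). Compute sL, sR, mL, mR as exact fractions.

60/101 60/17 5550/1717 -2010/1717

left sensor world pos  = (5, -2); dL² = 101
right sensor world pos = (-1, -2); dR² = 17
sL = 60/101 = 60/101
sR = 60/17 = 60/17
mL = -1/2·sL + 1·sR = 5550/1717
mR = 1·sL + -1/2·sR = -2010/1717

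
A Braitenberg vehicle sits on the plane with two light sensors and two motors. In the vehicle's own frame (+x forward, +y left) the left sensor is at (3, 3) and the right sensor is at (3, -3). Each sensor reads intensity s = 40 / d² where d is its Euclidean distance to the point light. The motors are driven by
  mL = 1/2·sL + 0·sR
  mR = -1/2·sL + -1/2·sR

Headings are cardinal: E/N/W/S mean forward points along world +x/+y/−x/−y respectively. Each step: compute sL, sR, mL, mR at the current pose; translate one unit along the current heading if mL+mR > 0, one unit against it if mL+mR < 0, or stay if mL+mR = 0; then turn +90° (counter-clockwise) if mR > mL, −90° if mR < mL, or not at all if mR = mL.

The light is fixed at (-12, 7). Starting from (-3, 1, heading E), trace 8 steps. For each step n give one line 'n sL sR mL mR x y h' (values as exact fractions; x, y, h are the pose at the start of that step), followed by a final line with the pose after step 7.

0 40/153 8/45 20/153 -56/255 -3 1 E
1 20/101 20/53 10/101 -1540/5353 -4 1 S
2 40/89 40/29 20/89 -2360/2581 -4 2 W
3 1 10/37 1/2 -47/74 -3 2 N
4 40/153 8/45 20/153 -56/255 -3 1 E
5 20/101 20/53 10/101 -1540/5353 -4 1 S
6 40/89 40/29 20/89 -2360/2581 -4 2 W
7 1 10/37 1/2 -47/74 -3 2 N
final -3 1 E

n=0: pose=(-3,1,E); sL=40/153, sR=8/45; mL=20/153, mR=-56/255; mL+mR=-4/45 → advance -1; mR−mL=-268/765 → turn -1·90°
n=1: pose=(-4,1,S); sL=20/101, sR=20/53; mL=10/101, mR=-1540/5353; mL+mR=-10/53 → advance -1; mR−mL=-2070/5353 → turn -1·90°
n=2: pose=(-4,2,W); sL=40/89, sR=40/29; mL=20/89, mR=-2360/2581; mL+mR=-20/29 → advance -1; mR−mL=-2940/2581 → turn -1·90°
n=3: pose=(-3,2,N); sL=1, sR=10/37; mL=1/2, mR=-47/74; mL+mR=-5/37 → advance -1; mR−mL=-42/37 → turn -1·90°
n=4: pose=(-3,1,E); sL=40/153, sR=8/45; mL=20/153, mR=-56/255; mL+mR=-4/45 → advance -1; mR−mL=-268/765 → turn -1·90°
n=5: pose=(-4,1,S); sL=20/101, sR=20/53; mL=10/101, mR=-1540/5353; mL+mR=-10/53 → advance -1; mR−mL=-2070/5353 → turn -1·90°
n=6: pose=(-4,2,W); sL=40/89, sR=40/29; mL=20/89, mR=-2360/2581; mL+mR=-20/29 → advance -1; mR−mL=-2940/2581 → turn -1·90°
n=7: pose=(-3,2,N); sL=1, sR=10/37; mL=1/2, mR=-47/74; mL+mR=-5/37 → advance -1; mR−mL=-42/37 → turn -1·90°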